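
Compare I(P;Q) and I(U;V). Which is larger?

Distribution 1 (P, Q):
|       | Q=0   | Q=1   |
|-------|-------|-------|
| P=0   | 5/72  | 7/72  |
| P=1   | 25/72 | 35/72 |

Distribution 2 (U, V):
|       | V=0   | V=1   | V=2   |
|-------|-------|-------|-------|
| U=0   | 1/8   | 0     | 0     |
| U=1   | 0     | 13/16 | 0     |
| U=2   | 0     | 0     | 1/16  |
Distribution 1 (P, Q):
Marginal P(P) (row sums):
  P(P=0) = 5/72 + 7/72 = 1/6
  P(P=1) = 25/72 + 35/72 = 5/6
Marginal P(Q) (column sums):
  P(Q=0) = 5/72 + 25/72 = 5/12
  P(Q=1) = 7/72 + 35/72 = 7/12

H(P) = -[(1/6)·log₂(1/6) + (5/6)·log₂(5/6)]
  = 0.4308 + 0.2192
  = 0.6500 bits
H(Q) = -[(5/12)·log₂(5/12) + (7/12)·log₂(7/12)]
  = 0.5263 + 0.4536
  = 0.9799 bits
H(P,Q) = -[(5/72)·log₂(5/72) + (7/72)·log₂(7/72) + (25/72)·log₂(25/72) + (35/72)·log₂(35/72)]
  = 0.2672 + 0.3269 + 0.5299 + 0.5059
  = 1.6299 bits

I(P;Q) = H(P) + H(Q) - H(P,Q)
  = 0.6500 + 0.9799 - 1.6299
  = 0.0000 bits

Distribution 2 (U, V):
Marginal P(U) (row sums):
  P(U=0) = 1/8 + 0 + 0 = 1/8
  P(U=1) = 0 + 13/16 + 0 = 13/16
  P(U=2) = 0 + 0 + 1/16 = 1/16
Marginal P(V) (column sums):
  P(V=0) = 1/8 + 0 + 0 = 1/8
  P(V=1) = 0 + 13/16 + 0 = 13/16
  P(V=2) = 0 + 0 + 1/16 = 1/16

H(U) = -[(1/8)·log₂(1/8) + (13/16)·log₂(13/16) + (1/16)·log₂(1/16)]
  = 0.3750 + 0.2434 + 0.2500
  = 0.8684 bits
H(V) = -[(1/8)·log₂(1/8) + (13/16)·log₂(13/16) + (1/16)·log₂(1/16)]
  = 0.3750 + 0.2434 + 0.2500
  = 0.8684 bits
H(U,V) = -[(1/8)·log₂(1/8) + (13/16)·log₂(13/16) + (1/16)·log₂(1/16)]
  = 0.3750 + 0.2434 + 0.2500
  = 0.8684 bits

I(U;V) = H(U) + H(V) - H(U,V)
  = 0.8684 + 0.8684 - 0.8684
  = 0.8684 bits

I(U;V) = 0.8684 bits > I(P;Q) = 0.0000 bits, so (U, V) has the higher mutual information (stronger dependence).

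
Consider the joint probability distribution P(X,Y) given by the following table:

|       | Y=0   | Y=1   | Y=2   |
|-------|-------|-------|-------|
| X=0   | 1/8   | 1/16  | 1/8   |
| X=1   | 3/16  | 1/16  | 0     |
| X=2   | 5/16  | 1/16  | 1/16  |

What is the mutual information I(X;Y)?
Marginal P(X) (row sums):
  P(X=0) = 1/8 + 1/16 + 1/8 = 5/16
  P(X=1) = 3/16 + 1/16 + 0 = 1/4
  P(X=2) = 5/16 + 1/16 + 1/16 = 7/16
Marginal P(Y) (column sums):
  P(Y=0) = 1/8 + 3/16 + 5/16 = 5/8
  P(Y=1) = 1/16 + 1/16 + 1/16 = 3/16
  P(Y=2) = 1/8 + 0 + 1/16 = 3/16

H(X) = -[(5/16)·log₂(5/16) + (1/4)·log₂(1/4) + (7/16)·log₂(7/16)]
  = 0.5244 + 0.5000 + 0.5218
  = 1.5462 bits
H(Y) = -[(5/8)·log₂(5/8) + (3/16)·log₂(3/16) + (3/16)·log₂(3/16)]
  = 0.4238 + 0.4528 + 0.4528
  = 1.3294 bits
H(X,Y) = -[(1/8)·log₂(1/8) + (1/16)·log₂(1/16) + (1/8)·log₂(1/8) + (3/16)·log₂(3/16) + (1/16)·log₂(1/16) + (5/16)·log₂(5/16) + (1/16)·log₂(1/16) + (1/16)·log₂(1/16)]
  = 0.3750 + 0.2500 + 0.3750 + 0.4528 + 0.2500 + 0.5244 + 0.2500 + 0.2500
  = 2.7272 bits

I(X;Y) = H(X) + H(Y) - H(X,Y)
  = 1.5462 + 1.3294 - 2.7272
  = 0.1484 bits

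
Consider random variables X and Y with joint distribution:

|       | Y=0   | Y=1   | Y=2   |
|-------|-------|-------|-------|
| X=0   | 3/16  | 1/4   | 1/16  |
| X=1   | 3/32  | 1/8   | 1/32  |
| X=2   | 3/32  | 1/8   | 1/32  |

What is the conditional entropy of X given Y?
Marginal P(Y) (column sums):
  P(Y=0) = 3/16 + 3/32 + 3/32 = 3/8
  P(Y=1) = 1/4 + 1/8 + 1/8 = 1/2
  P(Y=2) = 1/16 + 1/32 + 1/32 = 1/8

H(X|Y) = -Σ P(X,Y)·log₂ P(X|Y), where P(X|Y) = P(X,Y) / P(Y)
  (X=0,Y=0): P(X|Y) = (3/16)/(3/8) = 1/2;  -(3/16)·log₂(1/2) = 0.1875
  (X=0,Y=1): P(X|Y) = (1/4)/(1/2) = 1/2;  -(1/4)·log₂(1/2) = 0.2500
  (X=0,Y=2): P(X|Y) = (1/16)/(1/8) = 1/2;  -(1/16)·log₂(1/2) = 0.0625
  (X=1,Y=0): P(X|Y) = (3/32)/(3/8) = 1/4;  -(3/32)·log₂(1/4) = 0.1875
  (X=1,Y=1): P(X|Y) = (1/8)/(1/2) = 1/4;  -(1/8)·log₂(1/4) = 0.2500
  (X=1,Y=2): P(X|Y) = (1/32)/(1/8) = 1/4;  -(1/32)·log₂(1/4) = 0.0625
  (X=2,Y=0): P(X|Y) = (3/32)/(3/8) = 1/4;  -(3/32)·log₂(1/4) = 0.1875
  (X=2,Y=1): P(X|Y) = (1/8)/(1/2) = 1/4;  -(1/8)·log₂(1/4) = 0.2500
  (X=2,Y=2): P(X|Y) = (1/32)/(1/8) = 1/4;  -(1/32)·log₂(1/4) = 0.0625
H(X|Y) = 0.1875 + 0.2500 + 0.0625 + 0.1875 + 0.2500 + 0.0625 + 0.1875 + 0.2500 + 0.0625
  = 1.5000 bits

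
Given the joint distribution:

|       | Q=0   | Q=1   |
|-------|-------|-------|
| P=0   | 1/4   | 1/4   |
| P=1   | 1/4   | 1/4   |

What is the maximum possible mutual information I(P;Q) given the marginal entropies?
The upper bound on mutual information is I(P;Q) ≤ min(H(P), H(Q)).

Marginal P(P) (row sums):
  P(P=0) = 1/4 + 1/4 = 1/2
  P(P=1) = 1/4 + 1/4 = 1/2
Marginal P(Q) (column sums):
  P(Q=0) = 1/4 + 1/4 = 1/2
  P(Q=1) = 1/4 + 1/4 = 1/2

H(P) = -[(1/2)·log₂(1/2) + (1/2)·log₂(1/2)]
  = 0.5000 + 0.5000
  = 1.0000 bits
H(Q) = -[(1/2)·log₂(1/2) + (1/2)·log₂(1/2)]
  = 0.5000 + 0.5000
  = 1.0000 bits

Maximum possible I(P;Q) = min(1.0000, 1.0000) = 1.0000 bits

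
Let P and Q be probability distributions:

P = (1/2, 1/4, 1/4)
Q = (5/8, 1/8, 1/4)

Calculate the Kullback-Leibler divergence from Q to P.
D(P||Q) = Σ P(i) log₂(P(i)/Q(i))
  i=0: (1/2) × log₂((1/2)/(5/8)) = (1/2) × log₂(4/5) = -0.1610
  i=1: (1/4) × log₂((1/4)/(1/8)) = (1/4) × log₂(2) = 0.2500
  i=2: (1/4) × log₂((1/4)/(1/4)) = (1/4) × log₂(1) = 0.0000
D(P||Q) = -0.1610 + 0.2500 + 0.0000
  = 0.0890 bits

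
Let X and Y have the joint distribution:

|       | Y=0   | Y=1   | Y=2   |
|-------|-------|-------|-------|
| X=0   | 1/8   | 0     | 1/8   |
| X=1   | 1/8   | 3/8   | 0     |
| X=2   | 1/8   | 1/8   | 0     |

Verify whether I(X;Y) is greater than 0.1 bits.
Marginal P(X) (row sums):
  P(X=0) = 1/8 + 0 + 1/8 = 1/4
  P(X=1) = 1/8 + 3/8 + 0 = 1/2
  P(X=2) = 1/8 + 1/8 + 0 = 1/4
Marginal P(Y) (column sums):
  P(Y=0) = 1/8 + 1/8 + 1/8 = 3/8
  P(Y=1) = 0 + 3/8 + 1/8 = 1/2
  P(Y=2) = 1/8 + 0 + 0 = 1/8

H(X) = -[(1/4)·log₂(1/4) + (1/2)·log₂(1/2) + (1/4)·log₂(1/4)]
  = 0.5000 + 0.5000 + 0.5000
  = 1.5000 bits
H(Y) = -[(3/8)·log₂(3/8) + (1/2)·log₂(1/2) + (1/8)·log₂(1/8)]
  = 0.5306 + 0.5000 + 0.3750
  = 1.4056 bits
H(X,Y) = -[(1/8)·log₂(1/8) + (1/8)·log₂(1/8) + (1/8)·log₂(1/8) + (3/8)·log₂(3/8) + (1/8)·log₂(1/8) + (1/8)·log₂(1/8)]
  = 0.3750 + 0.3750 + 0.3750 + 0.5306 + 0.3750 + 0.3750
  = 2.4056 bits

I(X;Y) = H(X) + H(Y) - H(X,Y)
  = 1.5000 + 1.4056 - 2.4056
  = 0.5000 bits

Yes. I(X;Y) = 0.5000 bits, which is > 0.1 bits.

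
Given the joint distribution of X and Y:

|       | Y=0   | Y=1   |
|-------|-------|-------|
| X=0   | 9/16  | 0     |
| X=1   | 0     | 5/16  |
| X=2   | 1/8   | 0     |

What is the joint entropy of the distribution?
H(X,Y) = -Σ P(X,Y) log₂ P(X,Y), summed over the non-zero cells:
H(X,Y) = -[(9/16)·log₂(9/16) + (5/16)·log₂(5/16) + (1/8)·log₂(1/8)]
  = 0.4669 + 0.5244 + 0.3750
  = 1.3663 bits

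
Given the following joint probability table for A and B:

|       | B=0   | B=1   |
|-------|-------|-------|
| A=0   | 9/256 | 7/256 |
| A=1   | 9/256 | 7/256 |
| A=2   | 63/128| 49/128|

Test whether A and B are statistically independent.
Marginal P(A) (row sums):
  P(A=0) = 9/256 + 7/256 = 1/16
  P(A=1) = 9/256 + 7/256 = 1/16
  P(A=2) = 63/128 + 49/128 = 7/8
Marginal P(B) (column sums):
  P(B=0) = 9/256 + 9/256 + 63/128 = 9/16
  P(B=1) = 7/256 + 7/256 + 49/128 = 7/16

A and B are independent iff P(A=i,B=j) = P(A=i)·P(B=j) for every cell.
  P(A=0)·P(B=0) = 1/16 × 9/16 = 9/256 = P(A=0,B=0) ✓
  P(A=0)·P(B=1) = 1/16 × 7/16 = 7/256 = P(A=0,B=1) ✓
  P(A=1)·P(B=0) = 1/16 × 9/16 = 9/256 = P(A=1,B=0) ✓
  P(A=1)·P(B=1) = 1/16 × 7/16 = 7/256 = P(A=1,B=1) ✓
  P(A=2)·P(B=0) = 7/8 × 9/16 = 63/128 = P(A=2,B=0) ✓
  P(A=2)·P(B=1) = 7/8 × 7/16 = 49/128 = P(A=2,B=1) ✓

Yes, A and B are independent: every cell factors, so I(A;B) = 0 bits.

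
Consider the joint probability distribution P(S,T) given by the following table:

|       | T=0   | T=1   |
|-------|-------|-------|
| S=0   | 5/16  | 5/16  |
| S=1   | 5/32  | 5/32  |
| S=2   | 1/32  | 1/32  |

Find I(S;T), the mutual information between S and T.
Marginal P(S) (row sums):
  P(S=0) = 5/16 + 5/16 = 5/8
  P(S=1) = 5/32 + 5/32 = 5/16
  P(S=2) = 1/32 + 1/32 = 1/16
Marginal P(T) (column sums):
  P(T=0) = 5/16 + 5/32 + 1/32 = 1/2
  P(T=1) = 5/16 + 5/32 + 1/32 = 1/2

H(S) = -[(5/8)·log₂(5/8) + (5/16)·log₂(5/16) + (1/16)·log₂(1/16)]
  = 0.4238 + 0.5244 + 0.2500
  = 1.1982 bits
H(T) = -[(1/2)·log₂(1/2) + (1/2)·log₂(1/2)]
  = 0.5000 + 0.5000
  = 1.0000 bits
H(S,T) = -[(5/16)·log₂(5/16) + (5/16)·log₂(5/16) + (5/32)·log₂(5/32) + (5/32)·log₂(5/32) + (1/32)·log₂(1/32) + (1/32)·log₂(1/32)]
  = 0.5244 + 0.5244 + 0.4184 + 0.4184 + 0.1563 + 0.1563
  = 2.1982 bits

I(S;T) = H(S) + H(T) - H(S,T)
  = 1.1982 + 1.0000 - 2.1982
  = 0.0000 bits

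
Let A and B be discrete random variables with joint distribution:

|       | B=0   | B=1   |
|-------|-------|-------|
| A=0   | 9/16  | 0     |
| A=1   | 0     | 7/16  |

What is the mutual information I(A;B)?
Marginal P(A) (row sums):
  P(A=0) = 9/16 + 0 = 9/16
  P(A=1) = 0 + 7/16 = 7/16
Marginal P(B) (column sums):
  P(B=0) = 9/16 + 0 = 9/16
  P(B=1) = 0 + 7/16 = 7/16

H(A) = -[(9/16)·log₂(9/16) + (7/16)·log₂(7/16)]
  = 0.4669 + 0.5218
  = 0.9887 bits
H(B) = -[(9/16)·log₂(9/16) + (7/16)·log₂(7/16)]
  = 0.4669 + 0.5218
  = 0.9887 bits
H(A,B) = -[(9/16)·log₂(9/16) + (7/16)·log₂(7/16)]
  = 0.4669 + 0.5218
  = 0.9887 bits

I(A;B) = H(A) + H(B) - H(A,B)
  = 0.9887 + 0.9887 - 0.9887
  = 0.9887 bits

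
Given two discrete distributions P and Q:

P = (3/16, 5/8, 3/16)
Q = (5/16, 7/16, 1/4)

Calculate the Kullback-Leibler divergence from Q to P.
D(P||Q) = Σ P(i) log₂(P(i)/Q(i))
  i=0: (3/16) × log₂((3/16)/(5/16)) = (3/16) × log₂(3/5) = -0.1382
  i=1: (5/8) × log₂((5/8)/(7/16)) = (5/8) × log₂(10/7) = 0.3216
  i=2: (3/16) × log₂((3/16)/(1/4)) = (3/16) × log₂(3/4) = -0.0778
D(P||Q) = -0.1382 + 0.3216 - 0.0778
  = 0.1056 bits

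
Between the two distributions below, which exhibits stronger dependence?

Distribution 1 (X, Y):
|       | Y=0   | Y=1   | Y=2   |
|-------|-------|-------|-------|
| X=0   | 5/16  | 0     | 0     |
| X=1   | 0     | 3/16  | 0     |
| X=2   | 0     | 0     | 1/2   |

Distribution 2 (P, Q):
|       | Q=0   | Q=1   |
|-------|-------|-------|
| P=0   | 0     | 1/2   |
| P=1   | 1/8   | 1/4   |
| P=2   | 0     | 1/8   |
Distribution 1 (X, Y):
Marginal P(X) (row sums):
  P(X=0) = 5/16 + 0 + 0 = 5/16
  P(X=1) = 0 + 3/16 + 0 = 3/16
  P(X=2) = 0 + 0 + 1/2 = 1/2
Marginal P(Y) (column sums):
  P(Y=0) = 5/16 + 0 + 0 = 5/16
  P(Y=1) = 0 + 3/16 + 0 = 3/16
  P(Y=2) = 0 + 0 + 1/2 = 1/2

H(X) = -[(5/16)·log₂(5/16) + (3/16)·log₂(3/16) + (1/2)·log₂(1/2)]
  = 0.5244 + 0.4528 + 0.5000
  = 1.4772 bits
H(Y) = -[(5/16)·log₂(5/16) + (3/16)·log₂(3/16) + (1/2)·log₂(1/2)]
  = 0.5244 + 0.4528 + 0.5000
  = 1.4772 bits
H(X,Y) = -[(5/16)·log₂(5/16) + (3/16)·log₂(3/16) + (1/2)·log₂(1/2)]
  = 0.5244 + 0.4528 + 0.5000
  = 1.4772 bits

I(X;Y) = H(X) + H(Y) - H(X,Y)
  = 1.4772 + 1.4772 - 1.4772
  = 1.4772 bits

Distribution 2 (P, Q):
Marginal P(P) (row sums):
  P(P=0) = 0 + 1/2 = 1/2
  P(P=1) = 1/8 + 1/4 = 3/8
  P(P=2) = 0 + 1/8 = 1/8
Marginal P(Q) (column sums):
  P(Q=0) = 0 + 1/8 + 0 = 1/8
  P(Q=1) = 1/2 + 1/4 + 1/8 = 7/8

H(P) = -[(1/2)·log₂(1/2) + (3/8)·log₂(3/8) + (1/8)·log₂(1/8)]
  = 0.5000 + 0.5306 + 0.3750
  = 1.4056 bits
H(Q) = -[(1/8)·log₂(1/8) + (7/8)·log₂(7/8)]
  = 0.3750 + 0.1686
  = 0.5436 bits
H(P,Q) = -[(1/2)·log₂(1/2) + (1/8)·log₂(1/8) + (1/4)·log₂(1/4) + (1/8)·log₂(1/8)]
  = 0.5000 + 0.3750 + 0.5000 + 0.3750
  = 1.7500 bits

I(P;Q) = H(P) + H(Q) - H(P,Q)
  = 1.4056 + 0.5436 - 1.7500
  = 0.1992 bits

I(X;Y) = 1.4772 bits > I(P;Q) = 0.1992 bits, so (X, Y) has the higher mutual information (stronger dependence).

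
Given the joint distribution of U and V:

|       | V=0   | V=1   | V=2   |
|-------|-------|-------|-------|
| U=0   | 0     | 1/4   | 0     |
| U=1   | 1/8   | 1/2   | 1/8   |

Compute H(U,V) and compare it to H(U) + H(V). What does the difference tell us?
Marginal P(U) (row sums):
  P(U=0) = 0 + 1/4 + 0 = 1/4
  P(U=1) = 1/8 + 1/2 + 1/8 = 3/4
Marginal P(V) (column sums):
  P(V=0) = 0 + 1/8 = 1/8
  P(V=1) = 1/4 + 1/2 = 3/4
  P(V=2) = 0 + 1/8 = 1/8

H(U,V) = -[(1/4)·log₂(1/4) + (1/8)·log₂(1/8) + (1/2)·log₂(1/2) + (1/8)·log₂(1/8)]
  = 0.5000 + 0.3750 + 0.5000 + 0.3750
  = 1.7500 bits
H(U) = -[(1/4)·log₂(1/4) + (3/4)·log₂(3/4)]
  = 0.5000 + 0.3113
  = 0.8113 bits
H(V) = -[(1/8)·log₂(1/8) + (3/4)·log₂(3/4) + (1/8)·log₂(1/8)]
  = 0.3750 + 0.3113 + 0.3750
  = 1.0613 bits

H(U) + H(V) = 0.8113 + 1.0613 = 1.8726 bits
Difference: H(U) + H(V) - H(U,V) = 1.8726 - 1.7500 = 0.1226 bits = I(U;V)

The difference is the mutual information; it is positive here, so U and V are dependent (knowing one reduces uncertainty about the other by 0.1226 bits).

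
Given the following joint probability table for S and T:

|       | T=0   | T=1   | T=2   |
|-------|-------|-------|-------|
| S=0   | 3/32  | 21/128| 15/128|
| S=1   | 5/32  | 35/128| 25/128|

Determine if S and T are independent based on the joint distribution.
Marginal P(S) (row sums):
  P(S=0) = 3/32 + 21/128 + 15/128 = 3/8
  P(S=1) = 5/32 + 35/128 + 25/128 = 5/8
Marginal P(T) (column sums):
  P(T=0) = 3/32 + 5/32 = 1/4
  P(T=1) = 21/128 + 35/128 = 7/16
  P(T=2) = 15/128 + 25/128 = 5/16

S and T are independent iff P(S=i,T=j) = P(S=i)·P(T=j) for every cell.
  P(S=0)·P(T=0) = 3/8 × 1/4 = 3/32 = P(S=0,T=0) ✓
  P(S=0)·P(T=1) = 3/8 × 7/16 = 21/128 = P(S=0,T=1) ✓
  P(S=0)·P(T=2) = 3/8 × 5/16 = 15/128 = P(S=0,T=2) ✓
  P(S=1)·P(T=0) = 5/8 × 1/4 = 5/32 = P(S=1,T=0) ✓
  P(S=1)·P(T=1) = 5/8 × 7/16 = 35/128 = P(S=1,T=1) ✓
  P(S=1)·P(T=2) = 5/8 × 5/16 = 25/128 = P(S=1,T=2) ✓

Yes, S and T are independent: every cell factors, so I(S;T) = 0 bits.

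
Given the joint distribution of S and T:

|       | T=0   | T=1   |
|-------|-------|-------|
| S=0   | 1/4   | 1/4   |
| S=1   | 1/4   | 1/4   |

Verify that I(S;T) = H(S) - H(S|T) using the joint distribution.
Left side, from I(S;T) = H(S) + H(T) - H(S,T):
Marginal P(S) (row sums):
  P(S=0) = 1/4 + 1/4 = 1/2
  P(S=1) = 1/4 + 1/4 = 1/2
Marginal P(T) (column sums):
  P(T=0) = 1/4 + 1/4 = 1/2
  P(T=1) = 1/4 + 1/4 = 1/2

H(S) = -[(1/2)·log₂(1/2) + (1/2)·log₂(1/2)]
  = 0.5000 + 0.5000
  = 1.0000 bits
H(T) = -[(1/2)·log₂(1/2) + (1/2)·log₂(1/2)]
  = 0.5000 + 0.5000
  = 1.0000 bits
H(S,T) = -[(1/4)·log₂(1/4) + (1/4)·log₂(1/4) + (1/4)·log₂(1/4) + (1/4)·log₂(1/4)]
  = 0.5000 + 0.5000 + 0.5000 + 0.5000
  = 2.0000 bits

I(S;T) = H(S) + H(T) - H(S,T)
  = 1.0000 + 1.0000 - 2.0000
  = 0.0000 bits

Right side, with H(S|T) computed directly from the conditional probabilities:
H(S|T) = -Σ P(S,T)·log₂ P(S|T), where P(S|T) = P(S,T) / P(T)
  (S=0,T=0): P(S|T) = (1/4)/(1/2) = 1/2;  -(1/4)·log₂(1/2) = 0.2500
  (S=0,T=1): P(S|T) = (1/4)/(1/2) = 1/2;  -(1/4)·log₂(1/2) = 0.2500
  (S=1,T=0): P(S|T) = (1/4)/(1/2) = 1/2;  -(1/4)·log₂(1/2) = 0.2500
  (S=1,T=1): P(S|T) = (1/4)/(1/2) = 1/2;  -(1/4)·log₂(1/2) = 0.2500
H(S|T) = 0.2500 + 0.2500 + 0.2500 + 0.2500
  = 1.0000 bits
H(S) - H(S|T) = 1.0000 - 1.0000 = 0.0000 bits

Both sides equal 0.0000 bits, so I(S;T) = H(S) - H(S|T) ✓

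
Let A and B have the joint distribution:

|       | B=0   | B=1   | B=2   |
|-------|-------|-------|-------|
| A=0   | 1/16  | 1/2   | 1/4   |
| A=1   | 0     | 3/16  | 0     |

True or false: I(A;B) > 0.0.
Marginal P(A) (row sums):
  P(A=0) = 1/16 + 1/2 + 1/4 = 13/16
  P(A=1) = 0 + 3/16 + 0 = 3/16
Marginal P(B) (column sums):
  P(B=0) = 1/16 + 0 = 1/16
  P(B=1) = 1/2 + 3/16 = 11/16
  P(B=2) = 1/4 + 0 = 1/4

H(A) = -[(13/16)·log₂(13/16) + (3/16)·log₂(3/16)]
  = 0.2434 + 0.4528
  = 0.6962 bits
H(B) = -[(1/16)·log₂(1/16) + (11/16)·log₂(11/16) + (1/4)·log₂(1/4)]
  = 0.2500 + 0.3716 + 0.5000
  = 1.1216 bits
H(A,B) = -[(1/16)·log₂(1/16) + (1/2)·log₂(1/2) + (1/4)·log₂(1/4) + (3/16)·log₂(3/16)]
  = 0.2500 + 0.5000 + 0.5000 + 0.4528
  = 1.7028 bits

I(A;B) = H(A) + H(B) - H(A,B)
  = 0.6962 + 1.1216 - 1.7028
  = 0.1150 bits

True. I(A;B) = 0.1150 bits, which is > 0.0 bits.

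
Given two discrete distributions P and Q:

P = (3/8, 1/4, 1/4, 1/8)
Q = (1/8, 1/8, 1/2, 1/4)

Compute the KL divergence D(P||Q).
D(P||Q) = Σ P(i) log₂(P(i)/Q(i))
  i=0: (3/8) × log₂((3/8)/(1/8)) = (3/8) × log₂(3) = 0.5944
  i=1: (1/4) × log₂((1/4)/(1/8)) = (1/4) × log₂(2) = 0.2500
  i=2: (1/4) × log₂((1/4)/(1/2)) = (1/4) × log₂(1/2) = -0.2500
  i=3: (1/8) × log₂((1/8)/(1/4)) = (1/8) × log₂(1/2) = -0.1250
D(P||Q) = 0.5944 + 0.2500 - 0.2500 - 0.1250
  = 0.4694 bits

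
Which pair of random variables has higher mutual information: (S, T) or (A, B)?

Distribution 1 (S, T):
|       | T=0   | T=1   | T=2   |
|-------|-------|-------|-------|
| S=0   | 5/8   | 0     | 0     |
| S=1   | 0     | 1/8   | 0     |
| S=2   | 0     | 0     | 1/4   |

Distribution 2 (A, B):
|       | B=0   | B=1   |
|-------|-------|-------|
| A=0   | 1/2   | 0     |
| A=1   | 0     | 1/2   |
Distribution 1 (S, T):
Marginal P(S) (row sums):
  P(S=0) = 5/8 + 0 + 0 = 5/8
  P(S=1) = 0 + 1/8 + 0 = 1/8
  P(S=2) = 0 + 0 + 1/4 = 1/4
Marginal P(T) (column sums):
  P(T=0) = 5/8 + 0 + 0 = 5/8
  P(T=1) = 0 + 1/8 + 0 = 1/8
  P(T=2) = 0 + 0 + 1/4 = 1/4

H(S) = -[(5/8)·log₂(5/8) + (1/8)·log₂(1/8) + (1/4)·log₂(1/4)]
  = 0.4238 + 0.3750 + 0.5000
  = 1.2988 bits
H(T) = -[(5/8)·log₂(5/8) + (1/8)·log₂(1/8) + (1/4)·log₂(1/4)]
  = 0.4238 + 0.3750 + 0.5000
  = 1.2988 bits
H(S,T) = -[(5/8)·log₂(5/8) + (1/8)·log₂(1/8) + (1/4)·log₂(1/4)]
  = 0.4238 + 0.3750 + 0.5000
  = 1.2988 bits

I(S;T) = H(S) + H(T) - H(S,T)
  = 1.2988 + 1.2988 - 1.2988
  = 1.2988 bits

Distribution 2 (A, B):
Marginal P(A) (row sums):
  P(A=0) = 1/2 + 0 = 1/2
  P(A=1) = 0 + 1/2 = 1/2
Marginal P(B) (column sums):
  P(B=0) = 1/2 + 0 = 1/2
  P(B=1) = 0 + 1/2 = 1/2

H(A) = -[(1/2)·log₂(1/2) + (1/2)·log₂(1/2)]
  = 0.5000 + 0.5000
  = 1.0000 bits
H(B) = -[(1/2)·log₂(1/2) + (1/2)·log₂(1/2)]
  = 0.5000 + 0.5000
  = 1.0000 bits
H(A,B) = -[(1/2)·log₂(1/2) + (1/2)·log₂(1/2)]
  = 0.5000 + 0.5000
  = 1.0000 bits

I(A;B) = H(A) + H(B) - H(A,B)
  = 1.0000 + 1.0000 - 1.0000
  = 1.0000 bits

I(S;T) = 1.2988 bits > I(A;B) = 1.0000 bits, so (S, T) has the higher mutual information (stronger dependence).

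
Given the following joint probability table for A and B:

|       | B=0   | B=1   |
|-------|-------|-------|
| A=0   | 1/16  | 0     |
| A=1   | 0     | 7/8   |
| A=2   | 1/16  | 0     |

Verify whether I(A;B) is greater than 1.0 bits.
Marginal P(A) (row sums):
  P(A=0) = 1/16 + 0 = 1/16
  P(A=1) = 0 + 7/8 = 7/8
  P(A=2) = 1/16 + 0 = 1/16
Marginal P(B) (column sums):
  P(B=0) = 1/16 + 0 + 1/16 = 1/8
  P(B=1) = 0 + 7/8 + 0 = 7/8

H(A) = -[(1/16)·log₂(1/16) + (7/8)·log₂(7/8) + (1/16)·log₂(1/16)]
  = 0.2500 + 0.1686 + 0.2500
  = 0.6686 bits
H(B) = -[(1/8)·log₂(1/8) + (7/8)·log₂(7/8)]
  = 0.3750 + 0.1686
  = 0.5436 bits
H(A,B) = -[(1/16)·log₂(1/16) + (7/8)·log₂(7/8) + (1/16)·log₂(1/16)]
  = 0.2500 + 0.1686 + 0.2500
  = 0.6686 bits

I(A;B) = H(A) + H(B) - H(A,B)
  = 0.6686 + 0.5436 - 0.6686
  = 0.5436 bits

No. I(A;B) = 0.5436 bits, which is ≤ 1.0 bits.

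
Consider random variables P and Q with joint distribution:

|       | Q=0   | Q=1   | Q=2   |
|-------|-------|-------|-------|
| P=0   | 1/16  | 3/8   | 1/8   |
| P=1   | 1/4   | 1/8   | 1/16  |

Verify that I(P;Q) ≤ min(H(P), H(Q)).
Marginal P(P) (row sums):
  P(P=0) = 1/16 + 3/8 + 1/8 = 9/16
  P(P=1) = 1/4 + 1/8 + 1/16 = 7/16
Marginal P(Q) (column sums):
  P(Q=0) = 1/16 + 1/4 = 5/16
  P(Q=1) = 3/8 + 1/8 = 1/2
  P(Q=2) = 1/8 + 1/16 = 3/16

H(P) = -[(9/16)·log₂(9/16) + (7/16)·log₂(7/16)]
  = 0.4669 + 0.5218
  = 0.9887 bits
H(Q) = -[(5/16)·log₂(5/16) + (1/2)·log₂(1/2) + (3/16)·log₂(3/16)]
  = 0.5244 + 0.5000 + 0.4528
  = 1.4772 bits
H(P,Q) = -[(1/16)·log₂(1/16) + (3/8)·log₂(3/8) + (1/8)·log₂(1/8) + (1/4)·log₂(1/4) + (1/8)·log₂(1/8) + (1/16)·log₂(1/16)]
  = 0.2500 + 0.5306 + 0.3750 + 0.5000 + 0.3750 + 0.2500
  = 2.2806 bits

I(P;Q) = H(P) + H(Q) - H(P,Q)
  = 0.9887 + 1.4772 - 2.2806
  = 0.1853 bits

min(H(P), H(Q)) = min(0.9887, 1.4772) = 0.9887 bits
Since 0.1853 ≤ 0.9887, the bound is satisfied ✓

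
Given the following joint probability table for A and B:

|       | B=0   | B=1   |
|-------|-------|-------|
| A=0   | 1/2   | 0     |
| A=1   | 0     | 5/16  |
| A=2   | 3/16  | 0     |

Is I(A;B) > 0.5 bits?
Marginal P(A) (row sums):
  P(A=0) = 1/2 + 0 = 1/2
  P(A=1) = 0 + 5/16 = 5/16
  P(A=2) = 3/16 + 0 = 3/16
Marginal P(B) (column sums):
  P(B=0) = 1/2 + 0 + 3/16 = 11/16
  P(B=1) = 0 + 5/16 + 0 = 5/16

H(A) = -[(1/2)·log₂(1/2) + (5/16)·log₂(5/16) + (3/16)·log₂(3/16)]
  = 0.5000 + 0.5244 + 0.4528
  = 1.4772 bits
H(B) = -[(11/16)·log₂(11/16) + (5/16)·log₂(5/16)]
  = 0.3716 + 0.5244
  = 0.8960 bits
H(A,B) = -[(1/2)·log₂(1/2) + (5/16)·log₂(5/16) + (3/16)·log₂(3/16)]
  = 0.5000 + 0.5244 + 0.4528
  = 1.4772 bits

I(A;B) = H(A) + H(B) - H(A,B)
  = 1.4772 + 0.8960 - 1.4772
  = 0.8960 bits

Yes. I(A;B) = 0.8960 bits, which is > 0.5 bits.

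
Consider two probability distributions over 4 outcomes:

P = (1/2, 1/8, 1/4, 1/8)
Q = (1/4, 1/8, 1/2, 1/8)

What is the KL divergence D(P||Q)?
D(P||Q) = Σ P(i) log₂(P(i)/Q(i))
  i=0: (1/2) × log₂((1/2)/(1/4)) = (1/2) × log₂(2) = 0.5000
  i=1: (1/8) × log₂((1/8)/(1/8)) = (1/8) × log₂(1) = 0.0000
  i=2: (1/4) × log₂((1/4)/(1/2)) = (1/4) × log₂(1/2) = -0.2500
  i=3: (1/8) × log₂((1/8)/(1/8)) = (1/8) × log₂(1) = 0.0000
D(P||Q) = 0.5000 + 0.0000 - 0.2500 + 0.0000
  = 0.2500 bits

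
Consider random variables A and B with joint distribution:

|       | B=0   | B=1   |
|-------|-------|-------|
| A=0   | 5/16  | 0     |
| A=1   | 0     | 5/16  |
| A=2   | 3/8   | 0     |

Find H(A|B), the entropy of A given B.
Marginal P(B) (column sums):
  P(B=0) = 5/16 + 0 + 3/8 = 11/16
  P(B=1) = 0 + 5/16 + 0 = 5/16

H(A|B) = -Σ P(A,B)·log₂ P(A|B), where P(A|B) = P(A,B) / P(B)
  (cells with P(A,B) = 0 contribute 0)
  (A=0,B=0): P(A|B) = (5/16)/(11/16) = 5/11;  -(5/16)·log₂(5/11) = 0.3555
  (A=1,B=1): P(A|B) = (5/16)/(5/16) = 1;  -(5/16)·log₂(1) = 0.0000
  (A=2,B=0): P(A|B) = (3/8)/(11/16) = 6/11;  -(3/8)·log₂(6/11) = 0.3279
H(A|B) = 0.3555 + 0.0000 + 0.3279
  = 0.6834 bits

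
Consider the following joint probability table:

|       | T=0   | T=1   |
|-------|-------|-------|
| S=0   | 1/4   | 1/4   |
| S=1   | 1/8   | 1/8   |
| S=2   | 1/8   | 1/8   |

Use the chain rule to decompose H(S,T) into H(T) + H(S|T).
By the chain rule: H(S,T) = H(T) + H(S|T)

Marginal P(T) (column sums):
  P(T=0) = 1/4 + 1/8 + 1/8 = 1/2
  P(T=1) = 1/4 + 1/8 + 1/8 = 1/2
H(T) = -[(1/2)·log₂(1/2) + (1/2)·log₂(1/2)]
  = 0.5000 + 0.5000
  = 1.0000 bits
H(S|T) = -Σ P(S,T)·log₂ P(S|T), where P(S|T) = P(S,T) / P(T)
  (S=0,T=0): P(S|T) = (1/4)/(1/2) = 1/2;  -(1/4)·log₂(1/2) = 0.2500
  (S=0,T=1): P(S|T) = (1/4)/(1/2) = 1/2;  -(1/4)·log₂(1/2) = 0.2500
  (S=1,T=0): P(S|T) = (1/8)/(1/2) = 1/4;  -(1/8)·log₂(1/4) = 0.2500
  (S=1,T=1): P(S|T) = (1/8)/(1/2) = 1/4;  -(1/8)·log₂(1/4) = 0.2500
  (S=2,T=0): P(S|T) = (1/8)/(1/2) = 1/4;  -(1/8)·log₂(1/4) = 0.2500
  (S=2,T=1): P(S|T) = (1/8)/(1/2) = 1/4;  -(1/8)·log₂(1/4) = 0.2500
H(S|T) = 0.2500 + 0.2500 + 0.2500 + 0.2500 + 0.2500 + 0.2500
  = 1.5000 bits

H(S,T) = H(T) + H(S|T) = 1.0000 + 1.5000 = 2.5000 bits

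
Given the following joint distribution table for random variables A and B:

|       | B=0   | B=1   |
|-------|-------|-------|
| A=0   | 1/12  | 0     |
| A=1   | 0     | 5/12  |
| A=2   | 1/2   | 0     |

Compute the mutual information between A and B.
Marginal P(A) (row sums):
  P(A=0) = 1/12 + 0 = 1/12
  P(A=1) = 0 + 5/12 = 5/12
  P(A=2) = 1/2 + 0 = 1/2
Marginal P(B) (column sums):
  P(B=0) = 1/12 + 0 + 1/2 = 7/12
  P(B=1) = 0 + 5/12 + 0 = 5/12

H(A) = -[(1/12)·log₂(1/12) + (5/12)·log₂(5/12) + (1/2)·log₂(1/2)]
  = 0.2987 + 0.5263 + 0.5000
  = 1.3250 bits
H(B) = -[(7/12)·log₂(7/12) + (5/12)·log₂(5/12)]
  = 0.4536 + 0.5263
  = 0.9799 bits
H(A,B) = -[(1/12)·log₂(1/12) + (5/12)·log₂(5/12) + (1/2)·log₂(1/2)]
  = 0.2987 + 0.5263 + 0.5000
  = 1.3250 bits

I(A;B) = H(A) + H(B) - H(A,B)
  = 1.3250 + 0.9799 - 1.3250
  = 0.9799 bits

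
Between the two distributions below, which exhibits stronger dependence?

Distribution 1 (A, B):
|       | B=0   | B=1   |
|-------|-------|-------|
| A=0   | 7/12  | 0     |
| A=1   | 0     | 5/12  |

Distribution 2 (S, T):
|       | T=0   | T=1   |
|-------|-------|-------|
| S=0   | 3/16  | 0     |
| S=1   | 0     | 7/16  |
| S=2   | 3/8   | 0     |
Distribution 1 (A, B):
Marginal P(A) (row sums):
  P(A=0) = 7/12 + 0 = 7/12
  P(A=1) = 0 + 5/12 = 5/12
Marginal P(B) (column sums):
  P(B=0) = 7/12 + 0 = 7/12
  P(B=1) = 0 + 5/12 = 5/12

H(A) = -[(7/12)·log₂(7/12) + (5/12)·log₂(5/12)]
  = 0.4536 + 0.5263
  = 0.9799 bits
H(B) = -[(7/12)·log₂(7/12) + (5/12)·log₂(5/12)]
  = 0.4536 + 0.5263
  = 0.9799 bits
H(A,B) = -[(7/12)·log₂(7/12) + (5/12)·log₂(5/12)]
  = 0.4536 + 0.5263
  = 0.9799 bits

I(A;B) = H(A) + H(B) - H(A,B)
  = 0.9799 + 0.9799 - 0.9799
  = 0.9799 bits

Distribution 2 (S, T):
Marginal P(S) (row sums):
  P(S=0) = 3/16 + 0 = 3/16
  P(S=1) = 0 + 7/16 = 7/16
  P(S=2) = 3/8 + 0 = 3/8
Marginal P(T) (column sums):
  P(T=0) = 3/16 + 0 + 3/8 = 9/16
  P(T=1) = 0 + 7/16 + 0 = 7/16

H(S) = -[(3/16)·log₂(3/16) + (7/16)·log₂(7/16) + (3/8)·log₂(3/8)]
  = 0.4528 + 0.5218 + 0.5306
  = 1.5052 bits
H(T) = -[(9/16)·log₂(9/16) + (7/16)·log₂(7/16)]
  = 0.4669 + 0.5218
  = 0.9887 bits
H(S,T) = -[(3/16)·log₂(3/16) + (7/16)·log₂(7/16) + (3/8)·log₂(3/8)]
  = 0.4528 + 0.5218 + 0.5306
  = 1.5052 bits

I(S;T) = H(S) + H(T) - H(S,T)
  = 1.5052 + 0.9887 - 1.5052
  = 0.9887 bits

I(S;T) = 0.9887 bits > I(A;B) = 0.9799 bits, so (S, T) has the higher mutual information (stronger dependence).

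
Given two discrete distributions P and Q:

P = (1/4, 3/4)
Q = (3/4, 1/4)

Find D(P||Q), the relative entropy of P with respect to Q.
D(P||Q) = Σ P(i) log₂(P(i)/Q(i))
  i=0: (1/4) × log₂((1/4)/(3/4)) = (1/4) × log₂(1/3) = -0.3962
  i=1: (3/4) × log₂((3/4)/(1/4)) = (3/4) × log₂(3) = 1.1887
D(P||Q) = -0.3962 + 1.1887
  = 0.7925 bits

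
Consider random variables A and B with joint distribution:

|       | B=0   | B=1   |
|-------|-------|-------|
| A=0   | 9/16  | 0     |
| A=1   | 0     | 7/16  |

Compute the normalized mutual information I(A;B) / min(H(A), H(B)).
Marginal P(A) (row sums):
  P(A=0) = 9/16 + 0 = 9/16
  P(A=1) = 0 + 7/16 = 7/16
Marginal P(B) (column sums):
  P(B=0) = 9/16 + 0 = 9/16
  P(B=1) = 0 + 7/16 = 7/16

H(A) = -[(9/16)·log₂(9/16) + (7/16)·log₂(7/16)]
  = 0.4669 + 0.5218
  = 0.9887 bits
H(B) = -[(9/16)·log₂(9/16) + (7/16)·log₂(7/16)]
  = 0.4669 + 0.5218
  = 0.9887 bits
H(A,B) = -[(9/16)·log₂(9/16) + (7/16)·log₂(7/16)]
  = 0.4669 + 0.5218
  = 0.9887 bits

I(A;B) = H(A) + H(B) - H(A,B)
  = 0.9887 + 0.9887 - 0.9887
  = 0.9887 bits

min(H(A), H(B)) = min(0.9887, 0.9887) = 0.9887 bits
Normalized MI = 0.9887 / 0.9887 = 1.0000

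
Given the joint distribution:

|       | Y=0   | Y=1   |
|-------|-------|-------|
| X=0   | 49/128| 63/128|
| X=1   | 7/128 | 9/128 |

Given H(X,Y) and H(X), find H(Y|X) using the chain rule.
From the chain rule: H(X,Y) = H(X) + H(Y|X)
Therefore: H(Y|X) = H(X,Y) - H(X)

H(X,Y) = -[(49/128)·log₂(49/128) + (63/128)·log₂(63/128) + (7/128)·log₂(7/128) + (9/128)·log₂(9/128)]
  = 0.5303 + 0.5034 + 0.2293 + 0.2693
  = 1.5323 bits
Marginal P(X) (row sums):
  P(X=0) = 49/128 + 63/128 = 7/8
  P(X=1) = 7/128 + 9/128 = 1/8
H(X) = -[(7/8)·log₂(7/8) + (1/8)·log₂(1/8)]
  = 0.1686 + 0.3750
  = 0.5436 bits

H(Y|X) = 1.5323 - 0.5436 = 0.9887 bits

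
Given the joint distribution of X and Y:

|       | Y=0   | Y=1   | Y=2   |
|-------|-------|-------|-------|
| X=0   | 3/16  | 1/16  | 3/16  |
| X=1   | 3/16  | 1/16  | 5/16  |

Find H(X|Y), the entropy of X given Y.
Marginal P(Y) (column sums):
  P(Y=0) = 3/16 + 3/16 = 3/8
  P(Y=1) = 1/16 + 1/16 = 1/8
  P(Y=2) = 3/16 + 5/16 = 1/2

H(X|Y) = -Σ P(X,Y)·log₂ P(X|Y), where P(X|Y) = P(X,Y) / P(Y)
  (X=0,Y=0): P(X|Y) = (3/16)/(3/8) = 1/2;  -(3/16)·log₂(1/2) = 0.1875
  (X=0,Y=1): P(X|Y) = (1/16)/(1/8) = 1/2;  -(1/16)·log₂(1/2) = 0.0625
  (X=0,Y=2): P(X|Y) = (3/16)/(1/2) = 3/8;  -(3/16)·log₂(3/8) = 0.2653
  (X=1,Y=0): P(X|Y) = (3/16)/(3/8) = 1/2;  -(3/16)·log₂(1/2) = 0.1875
  (X=1,Y=1): P(X|Y) = (1/16)/(1/8) = 1/2;  -(1/16)·log₂(1/2) = 0.0625
  (X=1,Y=2): P(X|Y) = (5/16)/(1/2) = 5/8;  -(5/16)·log₂(5/8) = 0.2119
H(X|Y) = 0.1875 + 0.0625 + 0.2653 + 0.1875 + 0.0625 + 0.2119
  = 0.9772 bits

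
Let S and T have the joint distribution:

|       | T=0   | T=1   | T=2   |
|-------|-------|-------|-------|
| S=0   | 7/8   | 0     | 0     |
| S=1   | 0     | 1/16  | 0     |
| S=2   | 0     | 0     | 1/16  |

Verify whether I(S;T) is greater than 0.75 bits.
Marginal P(S) (row sums):
  P(S=0) = 7/8 + 0 + 0 = 7/8
  P(S=1) = 0 + 1/16 + 0 = 1/16
  P(S=2) = 0 + 0 + 1/16 = 1/16
Marginal P(T) (column sums):
  P(T=0) = 7/8 + 0 + 0 = 7/8
  P(T=1) = 0 + 1/16 + 0 = 1/16
  P(T=2) = 0 + 0 + 1/16 = 1/16

H(S) = -[(7/8)·log₂(7/8) + (1/16)·log₂(1/16) + (1/16)·log₂(1/16)]
  = 0.1686 + 0.2500 + 0.2500
  = 0.6686 bits
H(T) = -[(7/8)·log₂(7/8) + (1/16)·log₂(1/16) + (1/16)·log₂(1/16)]
  = 0.1686 + 0.2500 + 0.2500
  = 0.6686 bits
H(S,T) = -[(7/8)·log₂(7/8) + (1/16)·log₂(1/16) + (1/16)·log₂(1/16)]
  = 0.1686 + 0.2500 + 0.2500
  = 0.6686 bits

I(S;T) = H(S) + H(T) - H(S,T)
  = 0.6686 + 0.6686 - 0.6686
  = 0.6686 bits

No. I(S;T) = 0.6686 bits, which is ≤ 0.75 bits.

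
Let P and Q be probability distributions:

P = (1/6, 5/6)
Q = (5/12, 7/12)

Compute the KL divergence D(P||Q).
D(P||Q) = Σ P(i) log₂(P(i)/Q(i))
  i=0: (1/6) × log₂((1/6)/(5/12)) = (1/6) × log₂(2/5) = -0.2203
  i=1: (5/6) × log₂((5/6)/(7/12)) = (5/6) × log₂(10/7) = 0.4288
D(P||Q) = -0.2203 + 0.4288
  = 0.2085 bits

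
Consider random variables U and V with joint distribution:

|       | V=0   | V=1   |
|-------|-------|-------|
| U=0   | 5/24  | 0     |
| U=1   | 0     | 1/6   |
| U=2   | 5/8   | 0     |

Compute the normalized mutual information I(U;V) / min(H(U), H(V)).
Marginal P(U) (row sums):
  P(U=0) = 5/24 + 0 = 5/24
  P(U=1) = 0 + 1/6 = 1/6
  P(U=2) = 5/8 + 0 = 5/8
Marginal P(V) (column sums):
  P(V=0) = 5/24 + 0 + 5/8 = 5/6
  P(V=1) = 0 + 1/6 + 0 = 1/6

H(U) = -[(5/24)·log₂(5/24) + (1/6)·log₂(1/6) + (5/8)·log₂(5/8)]
  = 0.4715 + 0.4308 + 0.4238
  = 1.3261 bits
H(V) = -[(5/6)·log₂(5/6) + (1/6)·log₂(1/6)]
  = 0.2192 + 0.4308
  = 0.6500 bits
H(U,V) = -[(5/24)·log₂(5/24) + (1/6)·log₂(1/6) + (5/8)·log₂(5/8)]
  = 0.4715 + 0.4308 + 0.4238
  = 1.3261 bits

I(U;V) = H(U) + H(V) - H(U,V)
  = 1.3261 + 0.6500 - 1.3261
  = 0.6500 bits

min(H(U), H(V)) = min(1.3261, 0.6500) = 0.6500 bits
Normalized MI = 0.6500 / 0.6500 = 1.0000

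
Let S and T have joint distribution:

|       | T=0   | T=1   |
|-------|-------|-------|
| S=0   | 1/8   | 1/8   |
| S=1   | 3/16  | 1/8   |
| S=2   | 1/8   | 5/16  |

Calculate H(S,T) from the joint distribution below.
H(S,T) = -Σ P(S,T) log₂ P(S,T), summed over the non-zero cells:
H(S,T) = -[(1/8)·log₂(1/8) + (1/8)·log₂(1/8) + (3/16)·log₂(3/16) + (1/8)·log₂(1/8) + (1/8)·log₂(1/8) + (5/16)·log₂(5/16)]
  = 0.3750 + 0.3750 + 0.4528 + 0.3750 + 0.3750 + 0.5244
  = 2.4772 bits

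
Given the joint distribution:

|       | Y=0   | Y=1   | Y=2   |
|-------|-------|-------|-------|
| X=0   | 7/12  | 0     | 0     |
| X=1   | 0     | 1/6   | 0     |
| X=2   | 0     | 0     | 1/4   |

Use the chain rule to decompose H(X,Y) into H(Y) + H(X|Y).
By the chain rule: H(X,Y) = H(Y) + H(X|Y)

Marginal P(Y) (column sums):
  P(Y=0) = 7/12 + 0 + 0 = 7/12
  P(Y=1) = 0 + 1/6 + 0 = 1/6
  P(Y=2) = 0 + 0 + 1/4 = 1/4
H(Y) = -[(7/12)·log₂(7/12) + (1/6)·log₂(1/6) + (1/4)·log₂(1/4)]
  = 0.4536 + 0.4308 + 0.5000
  = 1.3844 bits
H(X|Y) = -Σ P(X,Y)·log₂ P(X|Y), where P(X|Y) = P(X,Y) / P(Y)
  (cells with P(X,Y) = 0 contribute 0)
  (X=0,Y=0): P(X|Y) = (7/12)/(7/12) = 1;  -(7/12)·log₂(1) = 0.0000
  (X=1,Y=1): P(X|Y) = (1/6)/(1/6) = 1;  -(1/6)·log₂(1) = 0.0000
  (X=2,Y=2): P(X|Y) = (1/4)/(1/4) = 1;  -(1/4)·log₂(1) = 0.0000
H(X|Y) = 0.0000 + 0.0000 + 0.0000
  = 0.0000 bits

H(X,Y) = H(Y) + H(X|Y) = 1.3844 + 0.0000 = 1.3844 bits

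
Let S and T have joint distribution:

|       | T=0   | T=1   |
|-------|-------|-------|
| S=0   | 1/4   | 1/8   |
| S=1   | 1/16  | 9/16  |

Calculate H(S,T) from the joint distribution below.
H(S,T) = -Σ P(S,T) log₂ P(S,T), summed over the non-zero cells:
H(S,T) = -[(1/4)·log₂(1/4) + (1/8)·log₂(1/8) + (1/16)·log₂(1/16) + (9/16)·log₂(9/16)]
  = 0.5000 + 0.3750 + 0.2500 + 0.4669
  = 1.5919 bits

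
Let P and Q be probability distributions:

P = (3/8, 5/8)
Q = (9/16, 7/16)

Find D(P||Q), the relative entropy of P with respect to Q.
D(P||Q) = Σ P(i) log₂(P(i)/Q(i))
  i=0: (3/8) × log₂((3/8)/(9/16)) = (3/8) × log₂(2/3) = -0.2194
  i=1: (5/8) × log₂((5/8)/(7/16)) = (5/8) × log₂(10/7) = 0.3216
D(P||Q) = -0.2194 + 0.3216
  = 0.1022 bits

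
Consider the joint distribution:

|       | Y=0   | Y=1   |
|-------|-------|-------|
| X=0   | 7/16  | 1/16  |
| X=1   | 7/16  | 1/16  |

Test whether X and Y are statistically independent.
Marginal P(X) (row sums):
  P(X=0) = 7/16 + 1/16 = 1/2
  P(X=1) = 7/16 + 1/16 = 1/2
Marginal P(Y) (column sums):
  P(Y=0) = 7/16 + 7/16 = 7/8
  P(Y=1) = 1/16 + 1/16 = 1/8

X and Y are independent iff P(X=i,Y=j) = P(X=i)·P(Y=j) for every cell.
  P(X=0)·P(Y=0) = 1/2 × 7/8 = 7/16 = P(X=0,Y=0) ✓
  P(X=0)·P(Y=1) = 1/2 × 1/8 = 1/16 = P(X=0,Y=1) ✓
  P(X=1)·P(Y=0) = 1/2 × 7/8 = 7/16 = P(X=1,Y=0) ✓
  P(X=1)·P(Y=1) = 1/2 × 1/8 = 1/16 = P(X=1,Y=1) ✓

Yes, X and Y are independent: every cell factors, so I(X;Y) = 0 bits.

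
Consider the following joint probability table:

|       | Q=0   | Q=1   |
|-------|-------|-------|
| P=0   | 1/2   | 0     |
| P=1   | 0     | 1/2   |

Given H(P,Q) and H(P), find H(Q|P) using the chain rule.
From the chain rule: H(P,Q) = H(P) + H(Q|P)
Therefore: H(Q|P) = H(P,Q) - H(P)

H(P,Q) = -[(1/2)·log₂(1/2) + (1/2)·log₂(1/2)]
  = 0.5000 + 0.5000
  = 1.0000 bits
Marginal P(P) (row sums):
  P(P=0) = 1/2 + 0 = 1/2
  P(P=1) = 0 + 1/2 = 1/2
H(P) = -[(1/2)·log₂(1/2) + (1/2)·log₂(1/2)]
  = 0.5000 + 0.5000
  = 1.0000 bits

H(Q|P) = 1.0000 - 1.0000 = 0.0000 bits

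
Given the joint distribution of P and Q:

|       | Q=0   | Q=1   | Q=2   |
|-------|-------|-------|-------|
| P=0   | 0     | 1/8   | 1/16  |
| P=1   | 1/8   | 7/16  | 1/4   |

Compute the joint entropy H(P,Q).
H(P,Q) = -Σ P(P,Q) log₂ P(P,Q), summed over the non-zero cells:
H(P,Q) = -[(1/8)·log₂(1/8) + (1/16)·log₂(1/16) + (1/8)·log₂(1/8) + (7/16)·log₂(7/16) + (1/4)·log₂(1/4)]
  = 0.3750 + 0.2500 + 0.3750 + 0.5218 + 0.5000
  = 2.0218 bits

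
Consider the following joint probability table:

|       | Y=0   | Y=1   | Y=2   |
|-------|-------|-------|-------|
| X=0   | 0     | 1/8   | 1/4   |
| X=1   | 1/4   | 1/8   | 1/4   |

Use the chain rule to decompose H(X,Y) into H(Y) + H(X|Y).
By the chain rule: H(X,Y) = H(Y) + H(X|Y)

Marginal P(Y) (column sums):
  P(Y=0) = 0 + 1/4 = 1/4
  P(Y=1) = 1/8 + 1/8 = 1/4
  P(Y=2) = 1/4 + 1/4 = 1/2
H(Y) = -[(1/4)·log₂(1/4) + (1/4)·log₂(1/4) + (1/2)·log₂(1/2)]
  = 0.5000 + 0.5000 + 0.5000
  = 1.5000 bits
H(X|Y) = -Σ P(X,Y)·log₂ P(X|Y), where P(X|Y) = P(X,Y) / P(Y)
  (cells with P(X,Y) = 0 contribute 0)
  (X=0,Y=1): P(X|Y) = (1/8)/(1/4) = 1/2;  -(1/8)·log₂(1/2) = 0.1250
  (X=0,Y=2): P(X|Y) = (1/4)/(1/2) = 1/2;  -(1/4)·log₂(1/2) = 0.2500
  (X=1,Y=0): P(X|Y) = (1/4)/(1/4) = 1;  -(1/4)·log₂(1) = 0.0000
  (X=1,Y=1): P(X|Y) = (1/8)/(1/4) = 1/2;  -(1/8)·log₂(1/2) = 0.1250
  (X=1,Y=2): P(X|Y) = (1/4)/(1/2) = 1/2;  -(1/4)·log₂(1/2) = 0.2500
H(X|Y) = 0.1250 + 0.2500 + 0.0000 + 0.1250 + 0.2500
  = 0.7500 bits

H(X,Y) = H(Y) + H(X|Y) = 1.5000 + 0.7500 = 2.2500 bits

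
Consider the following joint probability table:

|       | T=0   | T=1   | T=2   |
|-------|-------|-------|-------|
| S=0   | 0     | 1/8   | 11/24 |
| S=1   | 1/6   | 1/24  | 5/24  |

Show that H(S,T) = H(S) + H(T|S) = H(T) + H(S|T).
Marginal P(S) (row sums):
  P(S=0) = 0 + 1/8 + 11/24 = 7/12
  P(S=1) = 1/6 + 1/24 + 5/24 = 5/12
Marginal P(T) (column sums):
  P(T=0) = 0 + 1/6 = 1/6
  P(T=1) = 1/8 + 1/24 = 1/6
  P(T=2) = 11/24 + 5/24 = 2/3

Decomposition 1: H(S) + H(T|S)
H(S) = -[(7/12)·log₂(7/12) + (5/12)·log₂(5/12)]
  = 0.4536 + 0.5263
  = 0.9799 bits
H(T|S) = -Σ P(S,T)·log₂ P(T|S), where P(T|S) = P(S,T) / P(S)
  (cells with P(S,T) = 0 contribute 0)
  (S=0,T=1): P(T|S) = (1/8)/(7/12) = 3/14;  -(1/8)·log₂(3/14) = 0.2778
  (S=0,T=2): P(T|S) = (11/24)/(7/12) = 11/14;  -(11/24)·log₂(11/14) = 0.1595
  (S=1,T=0): P(T|S) = (1/6)/(5/12) = 2/5;  -(1/6)·log₂(2/5) = 0.2203
  (S=1,T=1): P(T|S) = (1/24)/(5/12) = 1/10;  -(1/24)·log₂(1/10) = 0.1384
  (S=1,T=2): P(T|S) = (5/24)/(5/12) = 1/2;  -(5/24)·log₂(1/2) = 0.2083
H(T|S) = 0.2778 + 0.1595 + 0.2203 + 0.1384 + 0.2083
  = 1.0043 bits
H(S) + H(T|S) = 0.9799 + 1.0043 = 1.9842 bits

Decomposition 2: H(T) + H(S|T)
H(T) = -[(1/6)·log₂(1/6) + (1/6)·log₂(1/6) + (2/3)·log₂(2/3)]
  = 0.4308 + 0.4308 + 0.3900
  = 1.2516 bits
H(S|T) = -Σ P(S,T)·log₂ P(S|T), where P(S|T) = P(S,T) / P(T)
  (cells with P(S,T) = 0 contribute 0)
  (S=0,T=1): P(S|T) = (1/8)/(1/6) = 3/4;  -(1/8)·log₂(3/4) = 0.0519
  (S=0,T=2): P(S|T) = (11/24)/(2/3) = 11/16;  -(11/24)·log₂(11/16) = 0.2478
  (S=1,T=0): P(S|T) = (1/6)/(1/6) = 1;  -(1/6)·log₂(1) = 0.0000
  (S=1,T=1): P(S|T) = (1/24)/(1/6) = 1/4;  -(1/24)·log₂(1/4) = 0.0833
  (S=1,T=2): P(S|T) = (5/24)/(2/3) = 5/16;  -(5/24)·log₂(5/16) = 0.3496
H(S|T) = 0.0519 + 0.2478 + 0.0000 + 0.0833 + 0.3496
  = 0.7326 bits
H(T) + H(S|T) = 1.2516 + 0.7326 = 1.9842 bits

Direct computation of the joint entropy:
H(S,T) = -[(1/8)·log₂(1/8) + (11/24)·log₂(11/24) + (1/6)·log₂(1/6) + (1/24)·log₂(1/24) + (5/24)·log₂(5/24)]
  = 0.3750 + 0.5159 + 0.4308 + 0.1910 + 0.4715
  = 1.9842 bits

All three agree: H(S,T) = 1.9842 bits ✓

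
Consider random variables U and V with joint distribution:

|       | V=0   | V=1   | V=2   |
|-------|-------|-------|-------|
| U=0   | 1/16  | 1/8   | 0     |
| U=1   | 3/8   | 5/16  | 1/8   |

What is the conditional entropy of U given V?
Marginal P(V) (column sums):
  P(V=0) = 1/16 + 3/8 = 7/16
  P(V=1) = 1/8 + 5/16 = 7/16
  P(V=2) = 0 + 1/8 = 1/8

H(U|V) = -Σ P(U,V)·log₂ P(U|V), where P(U|V) = P(U,V) / P(V)
  (cells with P(U,V) = 0 contribute 0)
  (U=0,V=0): P(U|V) = (1/16)/(7/16) = 1/7;  -(1/16)·log₂(1/7) = 0.1755
  (U=0,V=1): P(U|V) = (1/8)/(7/16) = 2/7;  -(1/8)·log₂(2/7) = 0.2259
  (U=1,V=0): P(U|V) = (3/8)/(7/16) = 6/7;  -(3/8)·log₂(6/7) = 0.0834
  (U=1,V=1): P(U|V) = (5/16)/(7/16) = 5/7;  -(5/16)·log₂(5/7) = 0.1517
  (U=1,V=2): P(U|V) = (1/8)/(1/8) = 1;  -(1/8)·log₂(1) = 0.0000
H(U|V) = 0.1755 + 0.2259 + 0.0834 + 0.1517 + 0.0000
  = 0.6365 bits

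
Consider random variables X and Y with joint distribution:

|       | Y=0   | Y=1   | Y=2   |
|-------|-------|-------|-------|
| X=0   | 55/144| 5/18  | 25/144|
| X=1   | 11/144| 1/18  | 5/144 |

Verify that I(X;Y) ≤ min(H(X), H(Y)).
Marginal P(X) (row sums):
  P(X=0) = 55/144 + 5/18 + 25/144 = 5/6
  P(X=1) = 11/144 + 1/18 + 5/144 = 1/6
Marginal P(Y) (column sums):
  P(Y=0) = 55/144 + 11/144 = 11/24
  P(Y=1) = 5/18 + 1/18 = 1/3
  P(Y=2) = 25/144 + 5/144 = 5/24

H(X) = -[(5/6)·log₂(5/6) + (1/6)·log₂(1/6)]
  = 0.2192 + 0.4308
  = 0.6500 bits
H(Y) = -[(11/24)·log₂(11/24) + (1/3)·log₂(1/3) + (5/24)·log₂(5/24)]
  = 0.5159 + 0.5283 + 0.4715
  = 1.5157 bits
H(X,Y) = -[(55/144)·log₂(55/144) + (5/18)·log₂(5/18) + (25/144)·log₂(25/144) + (11/144)·log₂(11/144) + (1/18)·log₂(1/18) + (5/144)·log₂(5/144)]
  = 0.5304 + 0.5133 + 0.4386 + 0.2834 + 0.2317 + 0.1683
  = 2.1657 bits

I(X;Y) = H(X) + H(Y) - H(X,Y)
  = 0.6500 + 1.5157 - 2.1657
  = 0.0000 bits

min(H(X), H(Y)) = min(0.6500, 1.5157) = 0.6500 bits
Since 0.0000 ≤ 0.6500, the bound is satisfied ✓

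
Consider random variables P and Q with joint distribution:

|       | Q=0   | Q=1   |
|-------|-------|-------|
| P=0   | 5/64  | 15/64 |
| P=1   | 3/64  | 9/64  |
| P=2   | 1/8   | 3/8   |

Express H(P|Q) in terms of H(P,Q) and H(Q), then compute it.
H(P|Q) = H(P,Q) - H(Q)

Marginal P(Q) (column sums):
  P(Q=0) = 5/64 + 3/64 + 1/8 = 1/4
  P(Q=1) = 15/64 + 9/64 + 3/8 = 3/4

H(P,Q) = -[(5/64)·log₂(5/64) + (15/64)·log₂(15/64) + (3/64)·log₂(3/64) + (9/64)·log₂(9/64) + (1/8)·log₂(1/8) + (3/8)·log₂(3/8)]
  = 0.2873 + 0.4906 + 0.2070 + 0.3980 + 0.3750 + 0.5306
  = 2.2885 bits
H(Q) = -[(1/4)·log₂(1/4) + (3/4)·log₂(3/4)]
  = 0.5000 + 0.3113
  = 0.8113 bits

H(P|Q) = 2.2885 - 0.8113 = 1.4772 bits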